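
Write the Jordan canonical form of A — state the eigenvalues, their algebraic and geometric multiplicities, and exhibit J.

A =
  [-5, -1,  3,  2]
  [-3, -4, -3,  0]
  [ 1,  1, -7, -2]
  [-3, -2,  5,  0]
J_3(-4) ⊕ J_1(-4)

The characteristic polynomial is
  det(x·I − A) = x^4 + 16*x^3 + 96*x^2 + 256*x + 256 = (x + 4)^4

Eigenvalues and multiplicities (the geometric multiplicity of λ is n − rank(A − λI), which equals the number of Jordan blocks for λ):
  λ = -4: algebraic multiplicity = 4, geometric multiplicity = 2

Determining the block sizes for each eigenvalue:
  λ = -4: with am = 4 and gm = 2, the partition is not yet determined (e.g. several partitions of 4 into 2 parts exist). Let N = A − (-4)·I. Computing rank(N^1) = 2, rank(N^2) = 1, rank(N^3) = 0; the number of blocks of size ≥ j is rank(N^{j−1}) − rank(N^j), giving [2, 1, 1]. So we have 1 block(s) of size 3, 1 block(s) of size 1 → block sizes [3, 1]

Assembling the blocks gives a Jordan form
J =
  [-4,  1,  0,  0]
  [ 0, -4,  1,  0]
  [ 0,  0, -4,  0]
  [ 0,  0,  0, -4]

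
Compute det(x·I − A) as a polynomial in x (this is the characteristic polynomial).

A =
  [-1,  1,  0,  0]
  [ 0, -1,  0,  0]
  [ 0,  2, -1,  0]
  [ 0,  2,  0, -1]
x^4 + 4*x^3 + 6*x^2 + 4*x + 1

Expanding det(x·I − A) (e.g. by cofactor expansion or by noting that A is similar to its Jordan form J, which has the same characteristic polynomial as A) gives
  χ_A(x) = x^4 + 4*x^3 + 6*x^2 + 4*x + 1
which factors as (x + 1)^4. The eigenvalues (with algebraic multiplicities) are λ = -1 with multiplicity 4.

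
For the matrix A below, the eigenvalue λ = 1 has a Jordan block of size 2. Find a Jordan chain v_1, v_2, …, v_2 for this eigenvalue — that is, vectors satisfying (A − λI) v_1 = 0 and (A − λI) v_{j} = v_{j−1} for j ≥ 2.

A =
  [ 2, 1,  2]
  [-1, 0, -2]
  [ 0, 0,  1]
A Jordan chain for λ = 1 of length 2:
v_1 = (1, -1, 0)ᵀ
v_2 = (1, 0, 0)ᵀ

Let N = A − (1)·I. We want v_2 with N^2 v_2 = 0 but N^1 v_2 ≠ 0; then v_{j-1} := N · v_j for j = 2, …, 2.

Pick v_2 = (1, 0, 0)ᵀ.
Then v_1 = N · v_2 = (1, -1, 0)ᵀ.

Sanity check: (A − (1)·I) v_1 = (0, 0, 0)ᵀ = 0. ✓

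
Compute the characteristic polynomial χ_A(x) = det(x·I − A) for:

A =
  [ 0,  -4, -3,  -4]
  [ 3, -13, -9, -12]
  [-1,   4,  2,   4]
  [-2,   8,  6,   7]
x^4 + 4*x^3 + 6*x^2 + 4*x + 1

Expanding det(x·I − A) (e.g. by cofactor expansion or by noting that A is similar to its Jordan form J, which has the same characteristic polynomial as A) gives
  χ_A(x) = x^4 + 4*x^3 + 6*x^2 + 4*x + 1
which factors as (x + 1)^4. The eigenvalues (with algebraic multiplicities) are λ = -1 with multiplicity 4.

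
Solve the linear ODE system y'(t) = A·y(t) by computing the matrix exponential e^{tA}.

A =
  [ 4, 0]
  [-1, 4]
e^{tA} =
  [exp(4*t), 0]
  [-t*exp(4*t), exp(4*t)]

Strategy: write A = P · J · P⁻¹ where J is a Jordan canonical form, so e^{tA} = P · e^{tJ} · P⁻¹, and e^{tJ} can be computed block-by-block.

A has Jordan form
J =
  [4, 1]
  [0, 4]
(up to reordering of blocks).

Per-block formulas:
  For a 2×2 Jordan block J_2(4): exp(t · J_2(4)) = e^(4t)·(I + t·N), where N is the 2×2 nilpotent shift.

After assembling e^{tJ} and conjugating by P, we get:

e^{tA} =
  [exp(4*t), 0]
  [-t*exp(4*t), exp(4*t)]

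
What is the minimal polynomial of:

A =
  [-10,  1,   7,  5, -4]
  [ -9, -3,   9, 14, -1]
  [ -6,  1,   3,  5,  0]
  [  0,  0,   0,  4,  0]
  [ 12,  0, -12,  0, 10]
x^4 - 19*x^2 - 6*x + 72

The characteristic polynomial is χ_A(x) = (x - 4)^2*(x - 2)*(x + 3)^2, so the eigenvalues are known. The minimal polynomial is
  m_A(x) = Π_λ (x − λ)^{k_λ}
where k_λ is the size of the *largest* Jordan block for λ (equivalently, the smallest k with (A − λI)^k v = 0 for every generalised eigenvector v of λ).

  λ = -3: largest Jordan block has size 2, contributing (x + 3)^2
  λ = 2: largest Jordan block has size 1, contributing (x − 2)
  λ = 4: largest Jordan block has size 1, contributing (x − 4)

So m_A(x) = (x - 4)*(x - 2)*(x + 3)^2 = x^4 - 19*x^2 - 6*x + 72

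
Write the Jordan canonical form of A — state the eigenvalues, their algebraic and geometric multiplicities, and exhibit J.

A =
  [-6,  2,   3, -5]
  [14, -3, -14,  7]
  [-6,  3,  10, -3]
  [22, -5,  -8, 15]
J_2(4) ⊕ J_2(4)

The characteristic polynomial is
  det(x·I − A) = x^4 - 16*x^3 + 96*x^2 - 256*x + 256 = (x - 4)^4

Eigenvalues and multiplicities (the geometric multiplicity of λ is n − rank(A − λI), which equals the number of Jordan blocks for λ):
  λ = 4: algebraic multiplicity = 4, geometric multiplicity = 2

Determining the block sizes for each eigenvalue:
  λ = 4: with am = 4 and gm = 2, the partition is not yet determined (e.g. several partitions of 4 into 2 parts exist). Let N = A − (4)·I. Computing rank(N^1) = 2, rank(N^2) = 0; the number of blocks of size ≥ j is rank(N^{j−1}) − rank(N^j), giving [2, 2]. So we have 2 block(s) of size 2 → block sizes [2, 2]

Assembling the blocks gives a Jordan form
J =
  [4, 1, 0, 0]
  [0, 4, 0, 0]
  [0, 0, 4, 1]
  [0, 0, 0, 4]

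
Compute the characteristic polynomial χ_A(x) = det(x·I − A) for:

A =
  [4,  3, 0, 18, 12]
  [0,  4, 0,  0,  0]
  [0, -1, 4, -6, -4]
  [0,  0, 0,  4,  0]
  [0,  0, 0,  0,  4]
x^5 - 20*x^4 + 160*x^3 - 640*x^2 + 1280*x - 1024

Expanding det(x·I − A) (e.g. by cofactor expansion or by noting that A is similar to its Jordan form J, which has the same characteristic polynomial as A) gives
  χ_A(x) = x^5 - 20*x^4 + 160*x^3 - 640*x^2 + 1280*x - 1024
which factors as (x - 4)^5. The eigenvalues (with algebraic multiplicities) are λ = 4 with multiplicity 5.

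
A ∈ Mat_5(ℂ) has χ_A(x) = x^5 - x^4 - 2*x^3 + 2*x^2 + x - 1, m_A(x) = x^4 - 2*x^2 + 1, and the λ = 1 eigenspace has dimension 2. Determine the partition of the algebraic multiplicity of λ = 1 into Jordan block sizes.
Block sizes for λ = 1: [2, 1]

Step 1 — from the characteristic polynomial, algebraic multiplicity of λ = 1 is 3. From dim ker(A − (1)·I) = 2, there are exactly 2 Jordan blocks for λ = 1.
Step 2 — from the minimal polynomial, the factor (x − 1)^2 tells us the largest block for λ = 1 has size 2.
Step 3 — with total size 3, 2 blocks, and largest block 2, the block sizes (in nonincreasing order) are [2, 1].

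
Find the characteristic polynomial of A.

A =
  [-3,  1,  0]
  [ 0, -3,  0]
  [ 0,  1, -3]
x^3 + 9*x^2 + 27*x + 27

Expanding det(x·I − A) (e.g. by cofactor expansion or by noting that A is similar to its Jordan form J, which has the same characteristic polynomial as A) gives
  χ_A(x) = x^3 + 9*x^2 + 27*x + 27
which factors as (x + 3)^3. The eigenvalues (with algebraic multiplicities) are λ = -3 with multiplicity 3.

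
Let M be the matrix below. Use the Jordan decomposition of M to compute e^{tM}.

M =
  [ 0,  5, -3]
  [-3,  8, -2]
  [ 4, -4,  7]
e^{tM} =
  [-t^2*exp(5*t) - 5*t*exp(5*t) + exp(5*t), t^2*exp(5*t) + 5*t*exp(5*t), -t^2*exp(5*t)/2 - 3*t*exp(5*t)]
  [-t^2*exp(5*t) - 3*t*exp(5*t), t^2*exp(5*t) + 3*t*exp(5*t) + exp(5*t), -t^2*exp(5*t)/2 - 2*t*exp(5*t)]
  [4*t*exp(5*t), -4*t*exp(5*t), 2*t*exp(5*t) + exp(5*t)]

Strategy: write M = P · J · P⁻¹ where J is a Jordan canonical form, so e^{tM} = P · e^{tJ} · P⁻¹, and e^{tJ} can be computed block-by-block.

M has Jordan form
J =
  [5, 1, 0]
  [0, 5, 1]
  [0, 0, 5]
(up to reordering of blocks).

Per-block formulas:
  For a 3×3 Jordan block J_3(5): exp(t · J_3(5)) = e^(5t)·(I + t·N + (t^2/2)·N^2), where N is the 3×3 nilpotent shift.

After assembling e^{tJ} and conjugating by P, we get:

e^{tM} =
  [-t^2*exp(5*t) - 5*t*exp(5*t) + exp(5*t), t^2*exp(5*t) + 5*t*exp(5*t), -t^2*exp(5*t)/2 - 3*t*exp(5*t)]
  [-t^2*exp(5*t) - 3*t*exp(5*t), t^2*exp(5*t) + 3*t*exp(5*t) + exp(5*t), -t^2*exp(5*t)/2 - 2*t*exp(5*t)]
  [4*t*exp(5*t), -4*t*exp(5*t), 2*t*exp(5*t) + exp(5*t)]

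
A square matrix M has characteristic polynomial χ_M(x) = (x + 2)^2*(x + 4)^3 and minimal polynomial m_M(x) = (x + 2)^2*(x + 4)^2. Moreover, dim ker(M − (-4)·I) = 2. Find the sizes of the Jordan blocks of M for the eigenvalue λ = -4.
Block sizes for λ = -4: [2, 1]

Step 1 — from the characteristic polynomial, algebraic multiplicity of λ = -4 is 3. From dim ker(M − (-4)·I) = 2, there are exactly 2 Jordan blocks for λ = -4.
Step 2 — from the minimal polynomial, the factor (x + 4)^2 tells us the largest block for λ = -4 has size 2.
Step 3 — with total size 3, 2 blocks, and largest block 2, the block sizes (in nonincreasing order) are [2, 1].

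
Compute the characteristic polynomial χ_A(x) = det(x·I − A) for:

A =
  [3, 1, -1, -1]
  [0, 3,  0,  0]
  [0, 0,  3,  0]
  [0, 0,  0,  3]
x^4 - 12*x^3 + 54*x^2 - 108*x + 81

Expanding det(x·I − A) (e.g. by cofactor expansion or by noting that A is similar to its Jordan form J, which has the same characteristic polynomial as A) gives
  χ_A(x) = x^4 - 12*x^3 + 54*x^2 - 108*x + 81
which factors as (x - 3)^4. The eigenvalues (with algebraic multiplicities) are λ = 3 with multiplicity 4.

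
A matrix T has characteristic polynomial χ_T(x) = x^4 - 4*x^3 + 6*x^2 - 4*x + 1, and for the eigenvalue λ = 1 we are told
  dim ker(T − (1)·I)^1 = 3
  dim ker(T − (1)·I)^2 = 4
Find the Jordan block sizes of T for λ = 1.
Block sizes for λ = 1: [2, 1, 1]

From the dimensions of kernels of powers, the number of Jordan blocks of size at least j is d_j − d_{j−1} where d_j = dim ker(N^j) (with d_0 = 0). Computing the differences gives [3, 1].
The number of blocks of size exactly k is (#blocks of size ≥ k) − (#blocks of size ≥ k + 1), so the partition is: 2 block(s) of size 1, 1 block(s) of size 2.
In nonincreasing order the block sizes are [2, 1, 1].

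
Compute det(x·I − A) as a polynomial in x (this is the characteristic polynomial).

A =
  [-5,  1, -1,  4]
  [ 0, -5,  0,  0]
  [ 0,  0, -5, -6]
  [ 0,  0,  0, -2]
x^4 + 17*x^3 + 105*x^2 + 275*x + 250

Expanding det(x·I − A) (e.g. by cofactor expansion or by noting that A is similar to its Jordan form J, which has the same characteristic polynomial as A) gives
  χ_A(x) = x^4 + 17*x^3 + 105*x^2 + 275*x + 250
which factors as (x + 2)*(x + 5)^3. The eigenvalues (with algebraic multiplicities) are λ = -5 with multiplicity 3, λ = -2 with multiplicity 1.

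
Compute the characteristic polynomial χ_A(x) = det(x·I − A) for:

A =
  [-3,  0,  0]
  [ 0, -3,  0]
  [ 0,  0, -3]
x^3 + 9*x^2 + 27*x + 27

Expanding det(x·I − A) (e.g. by cofactor expansion or by noting that A is similar to its Jordan form J, which has the same characteristic polynomial as A) gives
  χ_A(x) = x^3 + 9*x^2 + 27*x + 27
which factors as (x + 3)^3. The eigenvalues (with algebraic multiplicities) are λ = -3 with multiplicity 3.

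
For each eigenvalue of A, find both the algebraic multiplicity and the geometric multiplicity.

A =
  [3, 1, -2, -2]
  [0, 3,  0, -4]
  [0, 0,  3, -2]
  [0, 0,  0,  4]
λ = 3: alg = 3, geom = 2; λ = 4: alg = 1, geom = 1

Step 1 — factor the characteristic polynomial to read off the algebraic multiplicities:
  χ_A(x) = (x - 4)*(x - 3)^3

Step 2 — compute geometric multiplicities via the rank-nullity identity g(λ) = n − rank(A − λI):
  rank(A − (3)·I) = 2, so dim ker(A − (3)·I) = n − 2 = 2
  rank(A − (4)·I) = 3, so dim ker(A − (4)·I) = n − 3 = 1

Summary:
  λ = 3: algebraic multiplicity = 3, geometric multiplicity = 2
  λ = 4: algebraic multiplicity = 1, geometric multiplicity = 1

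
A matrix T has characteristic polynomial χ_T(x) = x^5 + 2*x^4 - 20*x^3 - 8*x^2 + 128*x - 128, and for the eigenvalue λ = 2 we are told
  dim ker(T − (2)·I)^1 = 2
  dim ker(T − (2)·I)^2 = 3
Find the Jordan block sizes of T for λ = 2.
Block sizes for λ = 2: [2, 1]

From the dimensions of kernels of powers, the number of Jordan blocks of size at least j is d_j − d_{j−1} where d_j = dim ker(N^j) (with d_0 = 0). Computing the differences gives [2, 1].
The number of blocks of size exactly k is (#blocks of size ≥ k) − (#blocks of size ≥ k + 1), so the partition is: 1 block(s) of size 1, 1 block(s) of size 2.
In nonincreasing order the block sizes are [2, 1].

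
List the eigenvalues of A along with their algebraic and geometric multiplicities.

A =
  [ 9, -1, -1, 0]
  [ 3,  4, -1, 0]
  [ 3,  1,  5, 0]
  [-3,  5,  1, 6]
λ = 6: alg = 4, geom = 2

Step 1 — factor the characteristic polynomial to read off the algebraic multiplicities:
  χ_A(x) = (x - 6)^4

Step 2 — compute geometric multiplicities via the rank-nullity identity g(λ) = n − rank(A − λI):
  rank(A − (6)·I) = 2, so dim ker(A − (6)·I) = n − 2 = 2

Summary:
  λ = 6: algebraic multiplicity = 4, geometric multiplicity = 2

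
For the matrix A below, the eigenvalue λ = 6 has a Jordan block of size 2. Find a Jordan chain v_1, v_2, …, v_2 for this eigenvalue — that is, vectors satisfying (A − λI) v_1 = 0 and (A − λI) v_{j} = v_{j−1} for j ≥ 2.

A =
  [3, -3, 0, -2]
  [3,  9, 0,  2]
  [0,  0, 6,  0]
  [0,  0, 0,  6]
A Jordan chain for λ = 6 of length 2:
v_1 = (-3, 3, 0, 0)ᵀ
v_2 = (1, 0, 0, 0)ᵀ

Let N = A − (6)·I. We want v_2 with N^2 v_2 = 0 but N^1 v_2 ≠ 0; then v_{j-1} := N · v_j for j = 2, …, 2.

Pick v_2 = (1, 0, 0, 0)ᵀ.
Then v_1 = N · v_2 = (-3, 3, 0, 0)ᵀ.

Sanity check: (A − (6)·I) v_1 = (0, 0, 0, 0)ᵀ = 0. ✓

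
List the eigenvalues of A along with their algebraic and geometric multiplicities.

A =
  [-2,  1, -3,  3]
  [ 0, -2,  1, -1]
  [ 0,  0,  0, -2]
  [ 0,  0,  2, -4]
λ = -2: alg = 4, geom = 2

Step 1 — factor the characteristic polynomial to read off the algebraic multiplicities:
  χ_A(x) = (x + 2)^4

Step 2 — compute geometric multiplicities via the rank-nullity identity g(λ) = n − rank(A − λI):
  rank(A − (-2)·I) = 2, so dim ker(A − (-2)·I) = n − 2 = 2

Summary:
  λ = -2: algebraic multiplicity = 4, geometric multiplicity = 2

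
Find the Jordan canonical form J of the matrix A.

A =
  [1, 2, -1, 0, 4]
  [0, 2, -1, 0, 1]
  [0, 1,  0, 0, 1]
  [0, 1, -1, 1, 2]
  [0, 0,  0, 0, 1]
J_3(1) ⊕ J_2(1)

The characteristic polynomial is
  det(x·I − A) = x^5 - 5*x^4 + 10*x^3 - 10*x^2 + 5*x - 1 = (x - 1)^5

Eigenvalues and multiplicities (the geometric multiplicity of λ is n − rank(A − λI), which equals the number of Jordan blocks for λ):
  λ = 1: algebraic multiplicity = 5, geometric multiplicity = 2

Determining the block sizes for each eigenvalue:
  λ = 1: with am = 5 and gm = 2, the partition is not yet determined (e.g. several partitions of 5 into 2 parts exist). Let N = A − (1)·I. Computing rank(N^1) = 3, rank(N^2) = 1, rank(N^3) = 0; the number of blocks of size ≥ j is rank(N^{j−1}) − rank(N^j), giving [2, 2, 1]. So we have 1 block(s) of size 3, 1 block(s) of size 2 → block sizes [3, 2]

Assembling the blocks gives a Jordan form
J =
  [1, 1, 0, 0, 0]
  [0, 1, 1, 0, 0]
  [0, 0, 1, 0, 0]
  [0, 0, 0, 1, 1]
  [0, 0, 0, 0, 1]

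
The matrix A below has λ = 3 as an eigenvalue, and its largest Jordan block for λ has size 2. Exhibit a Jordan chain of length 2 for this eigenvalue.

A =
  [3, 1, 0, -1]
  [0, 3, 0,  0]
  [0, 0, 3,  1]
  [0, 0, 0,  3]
A Jordan chain for λ = 3 of length 2:
v_1 = (1, 0, 0, 0)ᵀ
v_2 = (0, 1, 0, 0)ᵀ

Let N = A − (3)·I. We want v_2 with N^2 v_2 = 0 but N^1 v_2 ≠ 0; then v_{j-1} := N · v_j for j = 2, …, 2.

Pick v_2 = (0, 1, 0, 0)ᵀ.
Then v_1 = N · v_2 = (1, 0, 0, 0)ᵀ.

Sanity check: (A − (3)·I) v_1 = (0, 0, 0, 0)ᵀ = 0. ✓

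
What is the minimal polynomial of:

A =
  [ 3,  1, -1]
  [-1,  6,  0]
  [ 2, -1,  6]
x^3 - 15*x^2 + 75*x - 125

The characteristic polynomial is χ_A(x) = (x - 5)^3, so the eigenvalues are known. The minimal polynomial is
  m_A(x) = Π_λ (x − λ)^{k_λ}
where k_λ is the size of the *largest* Jordan block for λ (equivalently, the smallest k with (A − λI)^k v = 0 for every generalised eigenvector v of λ).

  λ = 5: largest Jordan block has size 3, contributing (x − 5)^3

So m_A(x) = (x - 5)^3 = x^3 - 15*x^2 + 75*x - 125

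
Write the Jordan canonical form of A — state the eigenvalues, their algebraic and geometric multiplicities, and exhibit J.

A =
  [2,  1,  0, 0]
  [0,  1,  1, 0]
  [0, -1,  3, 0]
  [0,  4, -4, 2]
J_3(2) ⊕ J_1(2)

The characteristic polynomial is
  det(x·I − A) = x^4 - 8*x^3 + 24*x^2 - 32*x + 16 = (x - 2)^4

Eigenvalues and multiplicities (the geometric multiplicity of λ is n − rank(A − λI), which equals the number of Jordan blocks for λ):
  λ = 2: algebraic multiplicity = 4, geometric multiplicity = 2

Determining the block sizes for each eigenvalue:
  λ = 2: with am = 4 and gm = 2, the partition is not yet determined (e.g. several partitions of 4 into 2 parts exist). Let N = A − (2)·I. Computing rank(N^1) = 2, rank(N^2) = 1, rank(N^3) = 0; the number of blocks of size ≥ j is rank(N^{j−1}) − rank(N^j), giving [2, 1, 1]. So we have 1 block(s) of size 3, 1 block(s) of size 1 → block sizes [3, 1]

Assembling the blocks gives a Jordan form
J =
  [2, 1, 0, 0]
  [0, 2, 1, 0]
  [0, 0, 2, 0]
  [0, 0, 0, 2]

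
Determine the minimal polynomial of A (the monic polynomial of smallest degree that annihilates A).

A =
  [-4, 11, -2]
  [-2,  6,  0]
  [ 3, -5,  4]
x^3 - 6*x^2 + 12*x - 8

The characteristic polynomial is χ_A(x) = (x - 2)^3, so the eigenvalues are known. The minimal polynomial is
  m_A(x) = Π_λ (x − λ)^{k_λ}
where k_λ is the size of the *largest* Jordan block for λ (equivalently, the smallest k with (A − λI)^k v = 0 for every generalised eigenvector v of λ).

  λ = 2: largest Jordan block has size 3, contributing (x − 2)^3

So m_A(x) = (x - 2)^3 = x^3 - 6*x^2 + 12*x - 8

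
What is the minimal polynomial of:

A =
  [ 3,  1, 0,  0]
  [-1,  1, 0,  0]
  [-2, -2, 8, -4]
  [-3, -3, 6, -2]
x^3 - 8*x^2 + 20*x - 16

The characteristic polynomial is χ_A(x) = (x - 4)*(x - 2)^3, so the eigenvalues are known. The minimal polynomial is
  m_A(x) = Π_λ (x − λ)^{k_λ}
where k_λ is the size of the *largest* Jordan block for λ (equivalently, the smallest k with (A − λI)^k v = 0 for every generalised eigenvector v of λ).

  λ = 2: largest Jordan block has size 2, contributing (x − 2)^2
  λ = 4: largest Jordan block has size 1, contributing (x − 4)

So m_A(x) = (x - 4)*(x - 2)^2 = x^3 - 8*x^2 + 20*x - 16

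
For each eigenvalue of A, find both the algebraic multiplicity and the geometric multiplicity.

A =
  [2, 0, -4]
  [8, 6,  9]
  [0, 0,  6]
λ = 2: alg = 1, geom = 1; λ = 6: alg = 2, geom = 1

Step 1 — factor the characteristic polynomial to read off the algebraic multiplicities:
  χ_A(x) = (x - 6)^2*(x - 2)

Step 2 — compute geometric multiplicities via the rank-nullity identity g(λ) = n − rank(A − λI):
  rank(A − (2)·I) = 2, so dim ker(A − (2)·I) = n − 2 = 1
  rank(A − (6)·I) = 2, so dim ker(A − (6)·I) = n − 2 = 1

Summary:
  λ = 2: algebraic multiplicity = 1, geometric multiplicity = 1
  λ = 6: algebraic multiplicity = 2, geometric multiplicity = 1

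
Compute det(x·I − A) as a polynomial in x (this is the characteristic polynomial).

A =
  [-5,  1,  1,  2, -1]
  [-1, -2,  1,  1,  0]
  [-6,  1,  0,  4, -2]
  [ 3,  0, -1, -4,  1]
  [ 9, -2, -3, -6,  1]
x^5 + 10*x^4 + 40*x^3 + 80*x^2 + 80*x + 32

Expanding det(x·I − A) (e.g. by cofactor expansion or by noting that A is similar to its Jordan form J, which has the same characteristic polynomial as A) gives
  χ_A(x) = x^5 + 10*x^4 + 40*x^3 + 80*x^2 + 80*x + 32
which factors as (x + 2)^5. The eigenvalues (with algebraic multiplicities) are λ = -2 with multiplicity 5.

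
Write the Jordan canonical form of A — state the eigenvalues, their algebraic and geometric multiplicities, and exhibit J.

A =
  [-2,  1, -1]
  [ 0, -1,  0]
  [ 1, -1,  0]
J_2(-1) ⊕ J_1(-1)

The characteristic polynomial is
  det(x·I − A) = x^3 + 3*x^2 + 3*x + 1 = (x + 1)^3

Eigenvalues and multiplicities (the geometric multiplicity of λ is n − rank(A − λI), which equals the number of Jordan blocks for λ):
  λ = -1: algebraic multiplicity = 3, geometric multiplicity = 2

Determining the block sizes for each eigenvalue:
  λ = -1: 2 blocks summing to 3 forces exactly one block of size 2 and the rest size 1 → block sizes [2, 1]

Assembling the blocks gives a Jordan form
J =
  [-1,  1,  0]
  [ 0, -1,  0]
  [ 0,  0, -1]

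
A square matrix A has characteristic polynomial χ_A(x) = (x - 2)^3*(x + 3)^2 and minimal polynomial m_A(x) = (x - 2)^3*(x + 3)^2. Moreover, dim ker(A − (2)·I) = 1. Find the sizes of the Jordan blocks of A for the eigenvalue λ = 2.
Block sizes for λ = 2: [3]

Step 1 — from the characteristic polynomial, algebraic multiplicity of λ = 2 is 3. From dim ker(A − (2)·I) = 1, there are exactly 1 Jordan blocks for λ = 2.
Step 2 — from the minimal polynomial, the factor (x − 2)^3 tells us the largest block for λ = 2 has size 3.
Step 3 — with total size 3, 1 blocks, and largest block 3, the block sizes (in nonincreasing order) are [3].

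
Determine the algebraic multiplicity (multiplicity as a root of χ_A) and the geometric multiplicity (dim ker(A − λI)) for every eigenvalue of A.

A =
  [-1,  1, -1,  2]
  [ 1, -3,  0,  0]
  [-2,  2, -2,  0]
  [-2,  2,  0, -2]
λ = -2: alg = 4, geom = 2

Step 1 — factor the characteristic polynomial to read off the algebraic multiplicities:
  χ_A(x) = (x + 2)^4

Step 2 — compute geometric multiplicities via the rank-nullity identity g(λ) = n − rank(A − λI):
  rank(A − (-2)·I) = 2, so dim ker(A − (-2)·I) = n − 2 = 2

Summary:
  λ = -2: algebraic multiplicity = 4, geometric multiplicity = 2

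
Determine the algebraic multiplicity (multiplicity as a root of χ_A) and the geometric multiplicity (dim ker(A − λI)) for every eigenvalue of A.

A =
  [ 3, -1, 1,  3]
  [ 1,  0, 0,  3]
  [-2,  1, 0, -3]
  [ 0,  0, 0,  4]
λ = 1: alg = 3, geom = 1; λ = 4: alg = 1, geom = 1

Step 1 — factor the characteristic polynomial to read off the algebraic multiplicities:
  χ_A(x) = (x - 4)*(x - 1)^3

Step 2 — compute geometric multiplicities via the rank-nullity identity g(λ) = n − rank(A − λI):
  rank(A − (1)·I) = 3, so dim ker(A − (1)·I) = n − 3 = 1
  rank(A − (4)·I) = 3, so dim ker(A − (4)·I) = n − 3 = 1

Summary:
  λ = 1: algebraic multiplicity = 3, geometric multiplicity = 1
  λ = 4: algebraic multiplicity = 1, geometric multiplicity = 1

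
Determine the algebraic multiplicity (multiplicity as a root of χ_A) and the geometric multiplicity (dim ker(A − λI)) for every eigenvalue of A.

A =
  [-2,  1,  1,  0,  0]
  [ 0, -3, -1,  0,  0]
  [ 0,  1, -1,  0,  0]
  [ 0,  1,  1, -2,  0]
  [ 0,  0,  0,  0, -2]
λ = -2: alg = 5, geom = 4

Step 1 — factor the characteristic polynomial to read off the algebraic multiplicities:
  χ_A(x) = (x + 2)^5

Step 2 — compute geometric multiplicities via the rank-nullity identity g(λ) = n − rank(A − λI):
  rank(A − (-2)·I) = 1, so dim ker(A − (-2)·I) = n − 1 = 4

Summary:
  λ = -2: algebraic multiplicity = 5, geometric multiplicity = 4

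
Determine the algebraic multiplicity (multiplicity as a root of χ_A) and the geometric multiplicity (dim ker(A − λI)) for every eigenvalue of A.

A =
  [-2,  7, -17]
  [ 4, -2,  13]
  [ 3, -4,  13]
λ = 3: alg = 3, geom = 1

Step 1 — factor the characteristic polynomial to read off the algebraic multiplicities:
  χ_A(x) = (x - 3)^3

Step 2 — compute geometric multiplicities via the rank-nullity identity g(λ) = n − rank(A − λI):
  rank(A − (3)·I) = 2, so dim ker(A − (3)·I) = n − 2 = 1

Summary:
  λ = 3: algebraic multiplicity = 3, geometric multiplicity = 1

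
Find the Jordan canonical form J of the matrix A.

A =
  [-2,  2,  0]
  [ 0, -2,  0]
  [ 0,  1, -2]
J_2(-2) ⊕ J_1(-2)

The characteristic polynomial is
  det(x·I − A) = x^3 + 6*x^2 + 12*x + 8 = (x + 2)^3

Eigenvalues and multiplicities (the geometric multiplicity of λ is n − rank(A − λI), which equals the number of Jordan blocks for λ):
  λ = -2: algebraic multiplicity = 3, geometric multiplicity = 2

Determining the block sizes for each eigenvalue:
  λ = -2: 2 blocks summing to 3 forces exactly one block of size 2 and the rest size 1 → block sizes [2, 1]

Assembling the blocks gives a Jordan form
J =
  [-2,  1,  0]
  [ 0, -2,  0]
  [ 0,  0, -2]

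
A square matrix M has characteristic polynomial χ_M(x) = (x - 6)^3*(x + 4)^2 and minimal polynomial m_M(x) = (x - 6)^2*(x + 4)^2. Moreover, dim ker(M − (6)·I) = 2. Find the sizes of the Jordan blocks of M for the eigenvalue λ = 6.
Block sizes for λ = 6: [2, 1]

Step 1 — from the characteristic polynomial, algebraic multiplicity of λ = 6 is 3. From dim ker(M − (6)·I) = 2, there are exactly 2 Jordan blocks for λ = 6.
Step 2 — from the minimal polynomial, the factor (x − 6)^2 tells us the largest block for λ = 6 has size 2.
Step 3 — with total size 3, 2 blocks, and largest block 2, the block sizes (in nonincreasing order) are [2, 1].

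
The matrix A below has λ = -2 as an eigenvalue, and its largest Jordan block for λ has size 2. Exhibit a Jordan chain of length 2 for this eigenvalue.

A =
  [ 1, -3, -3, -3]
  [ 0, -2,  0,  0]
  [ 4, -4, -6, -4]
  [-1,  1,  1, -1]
A Jordan chain for λ = -2 of length 2:
v_1 = (3, 0, 4, -1)ᵀ
v_2 = (1, 0, 0, 0)ᵀ

Let N = A − (-2)·I. We want v_2 with N^2 v_2 = 0 but N^1 v_2 ≠ 0; then v_{j-1} := N · v_j for j = 2, …, 2.

Pick v_2 = (1, 0, 0, 0)ᵀ.
Then v_1 = N · v_2 = (3, 0, 4, -1)ᵀ.

Sanity check: (A − (-2)·I) v_1 = (0, 0, 0, 0)ᵀ = 0. ✓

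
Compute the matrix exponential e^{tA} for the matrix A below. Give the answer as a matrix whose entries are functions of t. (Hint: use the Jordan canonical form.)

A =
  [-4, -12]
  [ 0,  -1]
e^{tA} =
  [exp(-4*t), -4*exp(-t) + 4*exp(-4*t)]
  [0, exp(-t)]

Strategy: write A = P · J · P⁻¹ where J is a Jordan canonical form, so e^{tA} = P · e^{tJ} · P⁻¹, and e^{tJ} can be computed block-by-block.

A has Jordan form
J =
  [-4,  0]
  [ 0, -1]
(up to reordering of blocks).

Per-block formulas:
  For a 1×1 block at λ = -4: exp(t · [-4]) = [e^(-4t)].
  For a 1×1 block at λ = -1: exp(t · [-1]) = [e^(-1t)].

After assembling e^{tJ} and conjugating by P, we get:

e^{tA} =
  [exp(-4*t), -4*exp(-t) + 4*exp(-4*t)]
  [0, exp(-t)]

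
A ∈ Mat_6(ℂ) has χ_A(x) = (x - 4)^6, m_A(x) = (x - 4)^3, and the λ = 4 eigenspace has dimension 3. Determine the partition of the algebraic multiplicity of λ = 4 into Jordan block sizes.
Block sizes for λ = 4: [3, 2, 1]

Step 1 — from the characteristic polynomial, algebraic multiplicity of λ = 4 is 6. From dim ker(A − (4)·I) = 3, there are exactly 3 Jordan blocks for λ = 4.
Step 2 — from the minimal polynomial, the factor (x − 4)^3 tells us the largest block for λ = 4 has size 3.
Step 3 — with total size 6, 3 blocks, and largest block 3, the block sizes (in nonincreasing order) are [3, 2, 1].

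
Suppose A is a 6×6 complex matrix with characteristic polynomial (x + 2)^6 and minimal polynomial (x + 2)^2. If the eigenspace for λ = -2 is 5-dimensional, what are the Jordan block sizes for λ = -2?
Block sizes for λ = -2: [2, 1, 1, 1, 1]

Step 1 — from the characteristic polynomial, algebraic multiplicity of λ = -2 is 6. From dim ker(A − (-2)·I) = 5, there are exactly 5 Jordan blocks for λ = -2.
Step 2 — from the minimal polynomial, the factor (x + 2)^2 tells us the largest block for λ = -2 has size 2.
Step 3 — with total size 6, 5 blocks, and largest block 2, the block sizes (in nonincreasing order) are [2, 1, 1, 1, 1].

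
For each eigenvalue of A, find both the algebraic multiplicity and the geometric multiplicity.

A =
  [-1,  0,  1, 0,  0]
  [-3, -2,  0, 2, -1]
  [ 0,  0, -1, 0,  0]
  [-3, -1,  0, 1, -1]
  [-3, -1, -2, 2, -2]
λ = -1: alg = 5, geom = 3

Step 1 — factor the characteristic polynomial to read off the algebraic multiplicities:
  χ_A(x) = (x + 1)^5

Step 2 — compute geometric multiplicities via the rank-nullity identity g(λ) = n − rank(A − λI):
  rank(A − (-1)·I) = 2, so dim ker(A − (-1)·I) = n − 2 = 3

Summary:
  λ = -1: algebraic multiplicity = 5, geometric multiplicity = 3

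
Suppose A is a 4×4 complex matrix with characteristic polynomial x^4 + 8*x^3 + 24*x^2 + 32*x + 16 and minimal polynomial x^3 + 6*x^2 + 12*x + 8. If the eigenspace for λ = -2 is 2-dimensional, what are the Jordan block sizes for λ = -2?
Block sizes for λ = -2: [3, 1]

Step 1 — from the characteristic polynomial, algebraic multiplicity of λ = -2 is 4. From dim ker(A − (-2)·I) = 2, there are exactly 2 Jordan blocks for λ = -2.
Step 2 — from the minimal polynomial, the factor (x + 2)^3 tells us the largest block for λ = -2 has size 3.
Step 3 — with total size 4, 2 blocks, and largest block 3, the block sizes (in nonincreasing order) are [3, 1].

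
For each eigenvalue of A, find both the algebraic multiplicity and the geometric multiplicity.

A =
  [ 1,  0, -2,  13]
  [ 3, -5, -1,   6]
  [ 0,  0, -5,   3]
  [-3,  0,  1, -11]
λ = -5: alg = 4, geom = 2

Step 1 — factor the characteristic polynomial to read off the algebraic multiplicities:
  χ_A(x) = (x + 5)^4

Step 2 — compute geometric multiplicities via the rank-nullity identity g(λ) = n − rank(A − λI):
  rank(A − (-5)·I) = 2, so dim ker(A − (-5)·I) = n − 2 = 2

Summary:
  λ = -5: algebraic multiplicity = 4, geometric multiplicity = 2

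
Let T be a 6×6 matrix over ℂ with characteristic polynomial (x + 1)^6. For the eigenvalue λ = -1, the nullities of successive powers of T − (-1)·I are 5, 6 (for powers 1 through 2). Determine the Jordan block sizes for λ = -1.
Block sizes for λ = -1: [2, 1, 1, 1, 1]

From the dimensions of kernels of powers, the number of Jordan blocks of size at least j is d_j − d_{j−1} where d_j = dim ker(N^j) (with d_0 = 0). Computing the differences gives [5, 1].
The number of blocks of size exactly k is (#blocks of size ≥ k) − (#blocks of size ≥ k + 1), so the partition is: 4 block(s) of size 1, 1 block(s) of size 2.
In nonincreasing order the block sizes are [2, 1, 1, 1, 1].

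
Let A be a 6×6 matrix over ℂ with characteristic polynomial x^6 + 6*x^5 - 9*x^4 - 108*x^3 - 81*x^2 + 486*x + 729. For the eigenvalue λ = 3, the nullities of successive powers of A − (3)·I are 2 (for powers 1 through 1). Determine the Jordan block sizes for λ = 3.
Block sizes for λ = 3: [1, 1]

From the dimensions of kernels of powers, the number of Jordan blocks of size at least j is d_j − d_{j−1} where d_j = dim ker(N^j) (with d_0 = 0). Computing the differences gives [2].
The number of blocks of size exactly k is (#blocks of size ≥ k) − (#blocks of size ≥ k + 1), so the partition is: 2 block(s) of size 1.
In nonincreasing order the block sizes are [1, 1].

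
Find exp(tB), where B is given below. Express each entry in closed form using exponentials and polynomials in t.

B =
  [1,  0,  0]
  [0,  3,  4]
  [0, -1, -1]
e^{tB} =
  [exp(t), 0, 0]
  [0, 2*t*exp(t) + exp(t), 4*t*exp(t)]
  [0, -t*exp(t), -2*t*exp(t) + exp(t)]

Strategy: write B = P · J · P⁻¹ where J is a Jordan canonical form, so e^{tB} = P · e^{tJ} · P⁻¹, and e^{tJ} can be computed block-by-block.

B has Jordan form
J =
  [1, 1, 0]
  [0, 1, 0]
  [0, 0, 1]
(up to reordering of blocks).

Per-block formulas:
  For a 2×2 Jordan block J_2(1): exp(t · J_2(1)) = e^(1t)·(I + t·N), where N is the 2×2 nilpotent shift.
  For a 1×1 block at λ = 1: exp(t · [1]) = [e^(1t)].

After assembling e^{tJ} and conjugating by P, we get:

e^{tB} =
  [exp(t), 0, 0]
  [0, 2*t*exp(t) + exp(t), 4*t*exp(t)]
  [0, -t*exp(t), -2*t*exp(t) + exp(t)]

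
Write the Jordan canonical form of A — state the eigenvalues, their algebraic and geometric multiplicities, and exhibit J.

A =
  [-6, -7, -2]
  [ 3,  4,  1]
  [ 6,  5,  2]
J_3(0)

The characteristic polynomial is
  det(x·I − A) = x^3

Eigenvalues and multiplicities (the geometric multiplicity of λ is n − rank(A − λI), which equals the number of Jordan blocks for λ):
  λ = 0: algebraic multiplicity = 3, geometric multiplicity = 1

Determining the block sizes for each eigenvalue:
  λ = 0: one block (gm = 1), so the single block has size am = 3 → block sizes [3]

Assembling the blocks gives a Jordan form
J =
  [0, 1, 0]
  [0, 0, 1]
  [0, 0, 0]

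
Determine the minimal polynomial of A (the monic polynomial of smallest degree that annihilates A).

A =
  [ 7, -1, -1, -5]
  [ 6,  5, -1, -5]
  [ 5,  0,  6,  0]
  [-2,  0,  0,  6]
x^3 - 18*x^2 + 108*x - 216

The characteristic polynomial is χ_A(x) = (x - 6)^4, so the eigenvalues are known. The minimal polynomial is
  m_A(x) = Π_λ (x − λ)^{k_λ}
where k_λ is the size of the *largest* Jordan block for λ (equivalently, the smallest k with (A − λI)^k v = 0 for every generalised eigenvector v of λ).

  λ = 6: largest Jordan block has size 3, contributing (x − 6)^3

So m_A(x) = (x - 6)^3 = x^3 - 18*x^2 + 108*x - 216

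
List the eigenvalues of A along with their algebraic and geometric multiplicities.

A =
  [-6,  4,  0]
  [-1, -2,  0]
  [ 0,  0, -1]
λ = -4: alg = 2, geom = 1; λ = -1: alg = 1, geom = 1

Step 1 — factor the characteristic polynomial to read off the algebraic multiplicities:
  χ_A(x) = (x + 1)*(x + 4)^2

Step 2 — compute geometric multiplicities via the rank-nullity identity g(λ) = n − rank(A − λI):
  rank(A − (-4)·I) = 2, so dim ker(A − (-4)·I) = n − 2 = 1
  rank(A − (-1)·I) = 2, so dim ker(A − (-1)·I) = n − 2 = 1

Summary:
  λ = -4: algebraic multiplicity = 2, geometric multiplicity = 1
  λ = -1: algebraic multiplicity = 1, geometric multiplicity = 1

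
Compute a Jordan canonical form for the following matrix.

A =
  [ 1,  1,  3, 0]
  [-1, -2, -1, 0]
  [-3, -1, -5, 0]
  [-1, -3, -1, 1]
J_3(-2) ⊕ J_1(1)

The characteristic polynomial is
  det(x·I − A) = x^4 + 5*x^3 + 6*x^2 - 4*x - 8 = (x - 1)*(x + 2)^3

Eigenvalues and multiplicities (the geometric multiplicity of λ is n − rank(A − λI), which equals the number of Jordan blocks for λ):
  λ = -2: algebraic multiplicity = 3, geometric multiplicity = 1
  λ = 1: algebraic multiplicity = 1, geometric multiplicity = 1

Determining the block sizes for each eigenvalue:
  λ = -2: one block (gm = 1), so the single block has size am = 3 → block sizes [3]
  λ = 1: one block (gm = 1), so the single block has size am = 1 → block sizes [1]

Assembling the blocks gives a Jordan form
J =
  [-2,  1,  0, 0]
  [ 0, -2,  1, 0]
  [ 0,  0, -2, 0]
  [ 0,  0,  0, 1]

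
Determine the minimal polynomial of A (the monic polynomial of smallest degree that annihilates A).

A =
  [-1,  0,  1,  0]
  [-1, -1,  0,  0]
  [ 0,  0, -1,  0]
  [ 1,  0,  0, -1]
x^3 + 3*x^2 + 3*x + 1

The characteristic polynomial is χ_A(x) = (x + 1)^4, so the eigenvalues are known. The minimal polynomial is
  m_A(x) = Π_λ (x − λ)^{k_λ}
where k_λ is the size of the *largest* Jordan block for λ (equivalently, the smallest k with (A − λI)^k v = 0 for every generalised eigenvector v of λ).

  λ = -1: largest Jordan block has size 3, contributing (x + 1)^3

So m_A(x) = (x + 1)^3 = x^3 + 3*x^2 + 3*x + 1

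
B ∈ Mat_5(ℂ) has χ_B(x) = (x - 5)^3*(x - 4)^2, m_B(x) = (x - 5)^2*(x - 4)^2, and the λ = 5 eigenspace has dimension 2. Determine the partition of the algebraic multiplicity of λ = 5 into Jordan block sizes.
Block sizes for λ = 5: [2, 1]

Step 1 — from the characteristic polynomial, algebraic multiplicity of λ = 5 is 3. From dim ker(B − (5)·I) = 2, there are exactly 2 Jordan blocks for λ = 5.
Step 2 — from the minimal polynomial, the factor (x − 5)^2 tells us the largest block for λ = 5 has size 2.
Step 3 — with total size 3, 2 blocks, and largest block 2, the block sizes (in nonincreasing order) are [2, 1].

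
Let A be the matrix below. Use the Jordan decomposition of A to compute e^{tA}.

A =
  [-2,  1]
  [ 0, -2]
e^{tA} =
  [exp(-2*t), t*exp(-2*t)]
  [0, exp(-2*t)]

Strategy: write A = P · J · P⁻¹ where J is a Jordan canonical form, so e^{tA} = P · e^{tJ} · P⁻¹, and e^{tJ} can be computed block-by-block.

A has Jordan form
J =
  [-2,  1]
  [ 0, -2]
(up to reordering of blocks).

Per-block formulas:
  For a 2×2 Jordan block J_2(-2): exp(t · J_2(-2)) = e^(-2t)·(I + t·N), where N is the 2×2 nilpotent shift.

After assembling e^{tJ} and conjugating by P, we get:

e^{tA} =
  [exp(-2*t), t*exp(-2*t)]
  [0, exp(-2*t)]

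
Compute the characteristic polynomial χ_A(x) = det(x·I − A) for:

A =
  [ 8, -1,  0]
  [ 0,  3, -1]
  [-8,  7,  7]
x^3 - 18*x^2 + 108*x - 216

Expanding det(x·I − A) (e.g. by cofactor expansion or by noting that A is similar to its Jordan form J, which has the same characteristic polynomial as A) gives
  χ_A(x) = x^3 - 18*x^2 + 108*x - 216
which factors as (x - 6)^3. The eigenvalues (with algebraic multiplicities) are λ = 6 with multiplicity 3.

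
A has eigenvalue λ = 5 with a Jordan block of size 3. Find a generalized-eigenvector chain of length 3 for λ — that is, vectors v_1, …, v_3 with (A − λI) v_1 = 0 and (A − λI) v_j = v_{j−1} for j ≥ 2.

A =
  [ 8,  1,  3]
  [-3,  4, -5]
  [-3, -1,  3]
A Jordan chain for λ = 5 of length 3:
v_1 = (-3, 9, 0)ᵀ
v_2 = (3, -3, -3)ᵀ
v_3 = (1, 0, 0)ᵀ

Let N = A − (5)·I. We want v_3 with N^3 v_3 = 0 but N^2 v_3 ≠ 0; then v_{j-1} := N · v_j for j = 3, …, 2.

Pick v_3 = (1, 0, 0)ᵀ.
Then v_2 = N · v_3 = (3, -3, -3)ᵀ.
Then v_1 = N · v_2 = (-3, 9, 0)ᵀ.

Sanity check: (A − (5)·I) v_1 = (0, 0, 0)ᵀ = 0. ✓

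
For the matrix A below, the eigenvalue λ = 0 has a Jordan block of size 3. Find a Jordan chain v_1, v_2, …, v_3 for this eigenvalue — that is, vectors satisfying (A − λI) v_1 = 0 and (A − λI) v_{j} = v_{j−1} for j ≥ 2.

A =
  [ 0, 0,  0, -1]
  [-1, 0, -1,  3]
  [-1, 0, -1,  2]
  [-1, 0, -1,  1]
A Jordan chain for λ = 0 of length 3:
v_1 = (1, -2, -1, 0)ᵀ
v_2 = (0, -1, -1, -1)ᵀ
v_3 = (1, 0, 0, 0)ᵀ

Let N = A − (0)·I. We want v_3 with N^3 v_3 = 0 but N^2 v_3 ≠ 0; then v_{j-1} := N · v_j for j = 3, …, 2.

Pick v_3 = (1, 0, 0, 0)ᵀ.
Then v_2 = N · v_3 = (0, -1, -1, -1)ᵀ.
Then v_1 = N · v_2 = (1, -2, -1, 0)ᵀ.

Sanity check: (A − (0)·I) v_1 = (0, 0, 0, 0)ᵀ = 0. ✓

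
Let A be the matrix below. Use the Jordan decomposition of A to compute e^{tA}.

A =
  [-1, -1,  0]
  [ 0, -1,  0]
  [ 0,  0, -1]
e^{tA} =
  [exp(-t), -t*exp(-t), 0]
  [0, exp(-t), 0]
  [0, 0, exp(-t)]

Strategy: write A = P · J · P⁻¹ where J is a Jordan canonical form, so e^{tA} = P · e^{tJ} · P⁻¹, and e^{tJ} can be computed block-by-block.

A has Jordan form
J =
  [-1,  1,  0]
  [ 0, -1,  0]
  [ 0,  0, -1]
(up to reordering of blocks).

Per-block formulas:
  For a 2×2 Jordan block J_2(-1): exp(t · J_2(-1)) = e^(-1t)·(I + t·N), where N is the 2×2 nilpotent shift.
  For a 1×1 block at λ = -1: exp(t · [-1]) = [e^(-1t)].

After assembling e^{tJ} and conjugating by P, we get:

e^{tA} =
  [exp(-t), -t*exp(-t), 0]
  [0, exp(-t), 0]
  [0, 0, exp(-t)]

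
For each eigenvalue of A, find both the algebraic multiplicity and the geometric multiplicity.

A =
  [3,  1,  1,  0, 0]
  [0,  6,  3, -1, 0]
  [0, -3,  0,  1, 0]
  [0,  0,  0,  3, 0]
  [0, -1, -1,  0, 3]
λ = 3: alg = 5, geom = 3

Step 1 — factor the characteristic polynomial to read off the algebraic multiplicities:
  χ_A(x) = (x - 3)^5

Step 2 — compute geometric multiplicities via the rank-nullity identity g(λ) = n − rank(A − λI):
  rank(A − (3)·I) = 2, so dim ker(A − (3)·I) = n − 2 = 3

Summary:
  λ = 3: algebraic multiplicity = 5, geometric multiplicity = 3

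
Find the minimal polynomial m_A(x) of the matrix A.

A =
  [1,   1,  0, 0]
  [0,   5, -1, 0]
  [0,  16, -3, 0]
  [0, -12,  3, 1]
x^3 - 3*x^2 + 3*x - 1

The characteristic polynomial is χ_A(x) = (x - 1)^4, so the eigenvalues are known. The minimal polynomial is
  m_A(x) = Π_λ (x − λ)^{k_λ}
where k_λ is the size of the *largest* Jordan block for λ (equivalently, the smallest k with (A − λI)^k v = 0 for every generalised eigenvector v of λ).

  λ = 1: largest Jordan block has size 3, contributing (x − 1)^3

So m_A(x) = (x - 1)^3 = x^3 - 3*x^2 + 3*x - 1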